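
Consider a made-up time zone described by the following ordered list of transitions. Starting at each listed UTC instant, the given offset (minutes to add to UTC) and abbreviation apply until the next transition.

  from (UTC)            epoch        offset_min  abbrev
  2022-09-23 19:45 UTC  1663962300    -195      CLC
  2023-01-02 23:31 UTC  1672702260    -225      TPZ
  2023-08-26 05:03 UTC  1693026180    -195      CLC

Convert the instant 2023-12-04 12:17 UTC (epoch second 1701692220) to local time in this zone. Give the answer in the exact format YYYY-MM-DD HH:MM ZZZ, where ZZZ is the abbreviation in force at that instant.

2023-12-04 09:02 CLC

Query: 2023-12-04 12:17 UTC
Rule 3/3 (CLC, -03:15): 2023-08-26 05:03 UTC ≤ query < +∞
12·60 + 17 - 195 = 542 min
542 = 0·1440 + 542; 542 = 9·60 + 2 → 09:02, same day
→ 2023-12-04 09:02 CLC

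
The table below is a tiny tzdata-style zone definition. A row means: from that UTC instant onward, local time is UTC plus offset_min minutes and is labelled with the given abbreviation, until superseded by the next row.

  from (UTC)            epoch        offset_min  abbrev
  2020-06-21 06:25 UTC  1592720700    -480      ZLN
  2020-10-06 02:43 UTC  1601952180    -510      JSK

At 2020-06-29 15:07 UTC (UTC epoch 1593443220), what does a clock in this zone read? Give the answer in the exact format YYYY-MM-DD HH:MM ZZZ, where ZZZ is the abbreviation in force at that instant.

2020-06-29 07:07 ZLN

Query: 2020-06-29 15:07 UTC
Rule 1/2 (ZLN, -08:00): 2020-06-21 06:25 UTC ≤ query < 2020-10-06 02:43 UTC
15·60 + 7 - 480 = 427 min
427 = 0·1440 + 427; 427 = 7·60 + 7 → 07:07, same day
→ 2020-06-29 07:07 ZLN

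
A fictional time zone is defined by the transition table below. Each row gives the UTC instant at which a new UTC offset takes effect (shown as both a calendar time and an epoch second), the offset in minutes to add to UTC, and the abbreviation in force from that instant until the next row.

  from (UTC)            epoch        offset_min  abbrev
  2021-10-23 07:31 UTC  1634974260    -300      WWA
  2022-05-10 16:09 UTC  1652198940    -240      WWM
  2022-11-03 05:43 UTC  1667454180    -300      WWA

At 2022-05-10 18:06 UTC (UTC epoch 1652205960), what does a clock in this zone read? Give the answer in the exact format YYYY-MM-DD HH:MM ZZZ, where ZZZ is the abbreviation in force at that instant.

Query: 2022-05-10 18:06 UTC
Rule 2/3 (WWM, -04:00): 2022-05-10 16:09 UTC ≤ query < 2022-11-03 05:43 UTC
18·60 + 6 - 240 = 846 min
846 = 0·1440 + 846; 846 = 14·60 + 6 → 14:06, same day
→ 2022-05-10 14:06 WWM

2022-05-10 14:06 WWM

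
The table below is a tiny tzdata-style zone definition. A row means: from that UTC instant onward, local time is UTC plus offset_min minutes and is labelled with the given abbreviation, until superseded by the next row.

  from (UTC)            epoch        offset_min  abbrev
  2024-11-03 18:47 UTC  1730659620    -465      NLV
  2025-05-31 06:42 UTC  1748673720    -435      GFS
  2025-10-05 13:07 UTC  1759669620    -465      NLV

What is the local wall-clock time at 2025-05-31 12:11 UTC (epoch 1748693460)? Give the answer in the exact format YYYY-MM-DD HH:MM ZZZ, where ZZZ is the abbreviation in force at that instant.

2025-05-31 04:56 GFS

Query: 2025-05-31 12:11 UTC
Rule 2/3 (GFS, -07:15): 2025-05-31 06:42 UTC ≤ query < 2025-10-05 13:07 UTC
12·60 + 11 - 435 = 296 min
296 = 0·1440 + 296; 296 = 4·60 + 56 → 04:56, same day
→ 2025-05-31 04:56 GFS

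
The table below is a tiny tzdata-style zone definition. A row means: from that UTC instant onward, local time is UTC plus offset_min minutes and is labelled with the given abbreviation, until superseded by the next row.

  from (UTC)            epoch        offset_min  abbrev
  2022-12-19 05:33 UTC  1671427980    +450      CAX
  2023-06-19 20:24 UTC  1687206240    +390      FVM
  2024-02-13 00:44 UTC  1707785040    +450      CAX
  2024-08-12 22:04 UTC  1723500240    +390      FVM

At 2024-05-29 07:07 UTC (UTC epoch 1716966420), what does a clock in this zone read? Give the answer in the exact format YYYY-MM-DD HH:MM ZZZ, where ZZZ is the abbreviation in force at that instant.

Query: 2024-05-29 07:07 UTC
Rule 3/4 (CAX, +07:30): 2024-02-13 00:44 UTC ≤ query < 2024-08-12 22:04 UTC
7·60 + 7 + 450 = 877 min
877 = 0·1440 + 877; 877 = 14·60 + 37 → 14:37, same day
→ 2024-05-29 14:37 CAX

2024-05-29 14:37 CAX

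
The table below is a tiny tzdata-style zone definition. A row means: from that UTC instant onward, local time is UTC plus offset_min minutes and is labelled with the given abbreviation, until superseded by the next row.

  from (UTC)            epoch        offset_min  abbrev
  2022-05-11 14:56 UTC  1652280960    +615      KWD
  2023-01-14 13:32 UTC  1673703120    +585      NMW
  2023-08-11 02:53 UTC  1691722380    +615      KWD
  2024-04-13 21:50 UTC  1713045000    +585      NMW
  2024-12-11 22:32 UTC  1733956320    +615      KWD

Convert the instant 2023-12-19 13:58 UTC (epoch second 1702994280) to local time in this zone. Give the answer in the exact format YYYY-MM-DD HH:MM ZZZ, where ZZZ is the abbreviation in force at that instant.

2023-12-20 00:13 KWD

Query: 2023-12-19 13:58 UTC
Rule 3/5 (KWD, +10:15): 2023-08-11 02:53 UTC ≤ query < 2024-04-13 21:50 UTC
13·60 + 58 + 615 = 1453 min
1453 = 1·1440 + 13; 13 = 0·60 + 13 → 00:13, 2023-12-19 + 1 day = 2023-12-20
→ 2023-12-20 00:13 KWD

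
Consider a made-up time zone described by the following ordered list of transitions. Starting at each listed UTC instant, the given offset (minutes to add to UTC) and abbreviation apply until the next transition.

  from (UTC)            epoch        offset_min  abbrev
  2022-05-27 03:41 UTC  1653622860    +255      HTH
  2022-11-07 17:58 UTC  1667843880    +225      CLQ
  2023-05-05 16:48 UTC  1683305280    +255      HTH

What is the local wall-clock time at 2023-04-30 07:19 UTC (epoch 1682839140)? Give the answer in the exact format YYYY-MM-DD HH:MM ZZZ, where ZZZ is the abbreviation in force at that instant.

2023-04-30 11:04 CLQ

Query: 2023-04-30 07:19 UTC
Rule 2/3 (CLQ, +03:45): 2022-11-07 17:58 UTC ≤ query < 2023-05-05 16:48 UTC
7·60 + 19 + 225 = 664 min
664 = 0·1440 + 664; 664 = 11·60 + 4 → 11:04, same day
→ 2023-04-30 11:04 CLQ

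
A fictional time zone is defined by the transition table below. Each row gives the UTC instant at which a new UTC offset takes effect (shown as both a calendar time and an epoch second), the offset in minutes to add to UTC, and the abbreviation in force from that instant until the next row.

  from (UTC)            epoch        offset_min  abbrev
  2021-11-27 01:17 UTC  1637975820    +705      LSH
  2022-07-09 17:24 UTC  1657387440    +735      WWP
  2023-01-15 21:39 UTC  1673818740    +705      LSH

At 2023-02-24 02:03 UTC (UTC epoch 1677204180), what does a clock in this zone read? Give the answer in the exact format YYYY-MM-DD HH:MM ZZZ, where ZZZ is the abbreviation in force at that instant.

Query: 2023-02-24 02:03 UTC
Rule 3/3 (LSH, +11:45): 2023-01-15 21:39 UTC ≤ query < +∞
2·60 + 3 + 705 = 828 min
828 = 0·1440 + 828; 828 = 13·60 + 48 → 13:48, same day
→ 2023-02-24 13:48 LSH

2023-02-24 13:48 LSH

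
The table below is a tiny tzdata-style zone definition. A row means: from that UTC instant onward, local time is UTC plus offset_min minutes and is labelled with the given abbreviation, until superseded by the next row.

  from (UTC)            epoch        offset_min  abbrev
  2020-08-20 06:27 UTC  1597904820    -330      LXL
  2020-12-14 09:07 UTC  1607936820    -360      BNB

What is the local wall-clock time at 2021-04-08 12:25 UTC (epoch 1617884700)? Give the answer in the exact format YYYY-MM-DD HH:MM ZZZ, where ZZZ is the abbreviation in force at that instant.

Query: 2021-04-08 12:25 UTC
Rule 2/2 (BNB, -06:00): 2020-12-14 09:07 UTC ≤ query < +∞
12·60 + 25 - 360 = 385 min
385 = 0·1440 + 385; 385 = 6·60 + 25 → 06:25, same day
→ 2021-04-08 06:25 BNB

2021-04-08 06:25 BNB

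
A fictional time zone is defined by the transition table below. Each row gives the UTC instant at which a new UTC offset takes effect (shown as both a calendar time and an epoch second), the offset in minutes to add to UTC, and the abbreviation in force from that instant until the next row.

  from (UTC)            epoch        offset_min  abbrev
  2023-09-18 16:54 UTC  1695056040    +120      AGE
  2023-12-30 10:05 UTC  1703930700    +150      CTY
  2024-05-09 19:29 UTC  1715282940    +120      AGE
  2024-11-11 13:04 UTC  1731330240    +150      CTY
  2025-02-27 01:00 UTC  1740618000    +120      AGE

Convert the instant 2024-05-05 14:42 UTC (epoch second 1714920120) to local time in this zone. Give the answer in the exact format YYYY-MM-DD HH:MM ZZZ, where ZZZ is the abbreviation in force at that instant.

Query: 2024-05-05 14:42 UTC
Rule 2/5 (CTY, +02:30): 2023-12-30 10:05 UTC ≤ query < 2024-05-09 19:29 UTC
14·60 + 42 + 150 = 1032 min
1032 = 0·1440 + 1032; 1032 = 17·60 + 12 → 17:12, same day
→ 2024-05-05 17:12 CTY

2024-05-05 17:12 CTY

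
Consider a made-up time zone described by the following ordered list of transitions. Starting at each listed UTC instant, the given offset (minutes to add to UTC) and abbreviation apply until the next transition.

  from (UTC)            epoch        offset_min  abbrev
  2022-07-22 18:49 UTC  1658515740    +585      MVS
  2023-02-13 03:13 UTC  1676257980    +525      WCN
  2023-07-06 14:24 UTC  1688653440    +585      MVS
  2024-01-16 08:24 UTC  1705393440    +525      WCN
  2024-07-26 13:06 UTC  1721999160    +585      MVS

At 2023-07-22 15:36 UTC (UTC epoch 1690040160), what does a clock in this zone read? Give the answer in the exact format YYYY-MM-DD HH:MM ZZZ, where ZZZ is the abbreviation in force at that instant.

2023-07-23 01:21 MVS

Query: 2023-07-22 15:36 UTC
Rule 3/5 (MVS, +09:45): 2023-07-06 14:24 UTC ≤ query < 2024-01-16 08:24 UTC
15·60 + 36 + 585 = 1521 min
1521 = 1·1440 + 81; 81 = 1·60 + 21 → 01:21, 2023-07-22 + 1 day = 2023-07-23
→ 2023-07-23 01:21 MVS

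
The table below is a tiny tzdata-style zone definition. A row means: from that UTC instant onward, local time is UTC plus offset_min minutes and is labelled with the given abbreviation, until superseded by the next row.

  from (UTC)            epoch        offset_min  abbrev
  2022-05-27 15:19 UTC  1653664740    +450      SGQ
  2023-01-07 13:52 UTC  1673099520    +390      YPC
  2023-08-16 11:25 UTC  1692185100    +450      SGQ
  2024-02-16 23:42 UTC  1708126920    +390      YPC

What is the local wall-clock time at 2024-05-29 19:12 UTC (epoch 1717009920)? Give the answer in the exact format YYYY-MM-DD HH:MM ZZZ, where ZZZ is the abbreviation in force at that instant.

Query: 2024-05-29 19:12 UTC
Rule 4/4 (YPC, +06:30): 2024-02-16 23:42 UTC ≤ query < +∞
19·60 + 12 + 390 = 1542 min
1542 = 1·1440 + 102; 102 = 1·60 + 42 → 01:42, 2024-05-29 + 1 day = 2024-05-30
→ 2024-05-30 01:42 YPC

2024-05-30 01:42 YPC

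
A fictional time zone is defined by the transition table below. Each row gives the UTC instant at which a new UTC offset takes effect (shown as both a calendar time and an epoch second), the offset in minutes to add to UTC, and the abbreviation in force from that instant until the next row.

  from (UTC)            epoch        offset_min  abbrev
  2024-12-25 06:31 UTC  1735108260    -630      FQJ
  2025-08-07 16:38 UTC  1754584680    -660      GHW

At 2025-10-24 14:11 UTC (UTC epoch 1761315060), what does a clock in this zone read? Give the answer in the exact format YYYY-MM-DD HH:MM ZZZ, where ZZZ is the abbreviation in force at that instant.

2025-10-24 03:11 GHW

Query: 2025-10-24 14:11 UTC
Rule 2/2 (GHW, -11:00): 2025-08-07 16:38 UTC ≤ query < +∞
14·60 + 11 - 660 = 191 min
191 = 0·1440 + 191; 191 = 3·60 + 11 → 03:11, same day
→ 2025-10-24 03:11 GHW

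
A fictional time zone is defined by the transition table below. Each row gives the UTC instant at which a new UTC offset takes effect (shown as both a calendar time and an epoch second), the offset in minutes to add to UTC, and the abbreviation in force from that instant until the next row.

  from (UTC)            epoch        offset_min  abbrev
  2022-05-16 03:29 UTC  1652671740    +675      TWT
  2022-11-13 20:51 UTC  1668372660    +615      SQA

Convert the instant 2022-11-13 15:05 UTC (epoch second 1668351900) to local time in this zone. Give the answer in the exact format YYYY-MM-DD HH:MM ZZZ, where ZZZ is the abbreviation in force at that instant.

Query: 2022-11-13 15:05 UTC
Rule 1/2 (TWT, +11:15): 2022-05-16 03:29 UTC ≤ query < 2022-11-13 20:51 UTC
15·60 + 5 + 675 = 1580 min
1580 = 1·1440 + 140; 140 = 2·60 + 20 → 02:20, 2022-11-13 + 1 day = 2022-11-14
→ 2022-11-14 02:20 TWT

2022-11-14 02:20 TWT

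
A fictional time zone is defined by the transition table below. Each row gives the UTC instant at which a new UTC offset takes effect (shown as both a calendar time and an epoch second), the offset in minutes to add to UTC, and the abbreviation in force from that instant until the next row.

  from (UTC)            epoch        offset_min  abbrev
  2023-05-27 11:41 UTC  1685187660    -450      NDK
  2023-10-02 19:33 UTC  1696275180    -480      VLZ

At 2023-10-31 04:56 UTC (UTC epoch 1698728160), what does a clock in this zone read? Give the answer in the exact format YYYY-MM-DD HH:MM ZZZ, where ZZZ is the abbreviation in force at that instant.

2023-10-30 20:56 VLZ

Query: 2023-10-31 04:56 UTC
Rule 2/2 (VLZ, -08:00): 2023-10-02 19:33 UTC ≤ query < +∞
4·60 + 56 - 480 = -184 min
-184 = -1·1440 + 1256; 1256 = 20·60 + 56 → 20:56, 2023-10-31 - 1 day = 2023-10-30
→ 2023-10-30 20:56 VLZ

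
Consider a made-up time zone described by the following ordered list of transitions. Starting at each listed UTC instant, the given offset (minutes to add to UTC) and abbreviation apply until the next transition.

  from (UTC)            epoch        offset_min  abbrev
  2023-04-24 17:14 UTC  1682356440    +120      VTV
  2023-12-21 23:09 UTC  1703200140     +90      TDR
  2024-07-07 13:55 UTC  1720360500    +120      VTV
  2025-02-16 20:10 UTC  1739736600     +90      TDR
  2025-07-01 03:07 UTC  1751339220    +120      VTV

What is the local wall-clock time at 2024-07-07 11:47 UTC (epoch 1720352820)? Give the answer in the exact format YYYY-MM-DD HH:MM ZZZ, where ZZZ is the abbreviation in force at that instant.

Query: 2024-07-07 11:47 UTC
Rule 2/5 (TDR, +01:30): 2023-12-21 23:09 UTC ≤ query < 2024-07-07 13:55 UTC
11·60 + 47 + 90 = 797 min
797 = 0·1440 + 797; 797 = 13·60 + 17 → 13:17, same day
→ 2024-07-07 13:17 TDR

2024-07-07 13:17 TDR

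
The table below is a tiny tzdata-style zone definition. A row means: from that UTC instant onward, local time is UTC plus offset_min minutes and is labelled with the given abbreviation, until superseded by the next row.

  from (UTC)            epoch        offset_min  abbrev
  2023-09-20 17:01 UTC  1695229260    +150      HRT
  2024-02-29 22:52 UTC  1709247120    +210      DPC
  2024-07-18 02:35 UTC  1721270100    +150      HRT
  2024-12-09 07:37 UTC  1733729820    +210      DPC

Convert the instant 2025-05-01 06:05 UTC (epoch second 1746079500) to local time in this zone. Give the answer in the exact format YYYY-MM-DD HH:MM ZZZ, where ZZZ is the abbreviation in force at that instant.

2025-05-01 09:35 DPC

Query: 2025-05-01 06:05 UTC
Rule 4/4 (DPC, +03:30): 2024-12-09 07:37 UTC ≤ query < +∞
6·60 + 5 + 210 = 575 min
575 = 0·1440 + 575; 575 = 9·60 + 35 → 09:35, same day
→ 2025-05-01 09:35 DPC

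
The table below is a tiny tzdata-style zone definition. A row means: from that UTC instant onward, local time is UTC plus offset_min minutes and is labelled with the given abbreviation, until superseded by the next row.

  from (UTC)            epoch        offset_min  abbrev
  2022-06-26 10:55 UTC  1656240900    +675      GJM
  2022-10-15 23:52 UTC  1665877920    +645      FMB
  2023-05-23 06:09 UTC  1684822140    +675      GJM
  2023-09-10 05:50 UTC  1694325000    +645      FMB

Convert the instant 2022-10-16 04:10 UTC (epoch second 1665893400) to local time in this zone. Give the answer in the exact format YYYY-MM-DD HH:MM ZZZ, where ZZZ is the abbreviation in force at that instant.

Query: 2022-10-16 04:10 UTC
Rule 2/4 (FMB, +10:45): 2022-10-15 23:52 UTC ≤ query < 2023-05-23 06:09 UTC
4·60 + 10 + 645 = 895 min
895 = 0·1440 + 895; 895 = 14·60 + 55 → 14:55, same day
→ 2022-10-16 14:55 FMB

2022-10-16 14:55 FMB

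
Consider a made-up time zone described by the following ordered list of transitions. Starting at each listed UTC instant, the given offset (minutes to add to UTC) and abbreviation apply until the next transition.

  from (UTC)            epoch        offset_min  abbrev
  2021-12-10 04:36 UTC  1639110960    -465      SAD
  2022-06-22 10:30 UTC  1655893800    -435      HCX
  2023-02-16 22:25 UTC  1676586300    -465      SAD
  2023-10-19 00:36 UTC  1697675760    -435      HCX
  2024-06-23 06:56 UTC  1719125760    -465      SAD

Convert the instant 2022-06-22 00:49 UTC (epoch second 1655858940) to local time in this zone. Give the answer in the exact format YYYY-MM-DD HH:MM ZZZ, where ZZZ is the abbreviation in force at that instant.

2022-06-21 17:04 SAD

Query: 2022-06-22 00:49 UTC
Rule 1/5 (SAD, -07:45): 2021-12-10 04:36 UTC ≤ query < 2022-06-22 10:30 UTC
0·60 + 49 - 465 = -416 min
-416 = -1·1440 + 1024; 1024 = 17·60 + 4 → 17:04, 2022-06-22 - 1 day = 2022-06-21
→ 2022-06-21 17:04 SAD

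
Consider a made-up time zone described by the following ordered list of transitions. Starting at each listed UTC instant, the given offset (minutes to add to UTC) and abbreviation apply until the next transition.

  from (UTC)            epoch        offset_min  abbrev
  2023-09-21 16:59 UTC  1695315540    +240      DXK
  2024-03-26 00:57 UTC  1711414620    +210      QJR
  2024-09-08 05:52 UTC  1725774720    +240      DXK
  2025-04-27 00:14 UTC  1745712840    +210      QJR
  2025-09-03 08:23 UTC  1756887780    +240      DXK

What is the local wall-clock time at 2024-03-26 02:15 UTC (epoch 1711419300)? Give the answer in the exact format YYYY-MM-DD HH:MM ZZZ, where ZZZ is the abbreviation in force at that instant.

Query: 2024-03-26 02:15 UTC
Rule 2/5 (QJR, +03:30): 2024-03-26 00:57 UTC ≤ query < 2024-09-08 05:52 UTC
2·60 + 15 + 210 = 345 min
345 = 0·1440 + 345; 345 = 5·60 + 45 → 05:45, same day
→ 2024-03-26 05:45 QJR

2024-03-26 05:45 QJR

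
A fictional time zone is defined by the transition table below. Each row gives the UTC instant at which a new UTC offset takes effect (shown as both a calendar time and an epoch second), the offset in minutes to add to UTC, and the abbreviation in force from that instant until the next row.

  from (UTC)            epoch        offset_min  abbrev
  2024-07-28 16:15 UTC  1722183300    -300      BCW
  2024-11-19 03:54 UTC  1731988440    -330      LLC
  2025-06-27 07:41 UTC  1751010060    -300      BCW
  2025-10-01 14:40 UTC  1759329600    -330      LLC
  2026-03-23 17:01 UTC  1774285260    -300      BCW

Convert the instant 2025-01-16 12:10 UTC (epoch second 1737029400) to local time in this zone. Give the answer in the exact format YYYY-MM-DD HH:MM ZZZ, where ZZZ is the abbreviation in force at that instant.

2025-01-16 06:40 LLC

Query: 2025-01-16 12:10 UTC
Rule 2/5 (LLC, -05:30): 2024-11-19 03:54 UTC ≤ query < 2025-06-27 07:41 UTC
12·60 + 10 - 330 = 400 min
400 = 0·1440 + 400; 400 = 6·60 + 40 → 06:40, same day
→ 2025-01-16 06:40 LLC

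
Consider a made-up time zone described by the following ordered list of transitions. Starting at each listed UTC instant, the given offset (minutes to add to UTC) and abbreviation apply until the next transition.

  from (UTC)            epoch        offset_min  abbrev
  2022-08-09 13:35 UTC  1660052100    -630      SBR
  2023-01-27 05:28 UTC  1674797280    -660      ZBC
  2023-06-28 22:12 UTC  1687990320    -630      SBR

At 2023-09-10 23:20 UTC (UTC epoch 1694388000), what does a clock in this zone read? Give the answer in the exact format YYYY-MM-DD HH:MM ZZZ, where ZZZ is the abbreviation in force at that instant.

2023-09-10 12:50 SBR

Query: 2023-09-10 23:20 UTC
Rule 3/3 (SBR, -10:30): 2023-06-28 22:12 UTC ≤ query < +∞
23·60 + 20 - 630 = 770 min
770 = 0·1440 + 770; 770 = 12·60 + 50 → 12:50, same day
→ 2023-09-10 12:50 SBR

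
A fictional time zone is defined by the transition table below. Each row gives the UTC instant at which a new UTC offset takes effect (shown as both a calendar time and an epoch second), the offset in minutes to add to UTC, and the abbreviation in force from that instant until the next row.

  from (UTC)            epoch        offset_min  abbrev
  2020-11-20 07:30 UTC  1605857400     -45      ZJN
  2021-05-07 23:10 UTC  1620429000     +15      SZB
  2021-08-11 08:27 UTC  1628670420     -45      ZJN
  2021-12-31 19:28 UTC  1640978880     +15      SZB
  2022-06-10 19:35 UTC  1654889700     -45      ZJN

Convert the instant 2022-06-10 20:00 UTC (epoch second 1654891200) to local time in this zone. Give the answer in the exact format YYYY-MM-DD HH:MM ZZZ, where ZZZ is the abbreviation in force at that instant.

2022-06-10 19:15 ZJN

Query: 2022-06-10 20:00 UTC
Rule 5/5 (ZJN, -00:45): 2022-06-10 19:35 UTC ≤ query < +∞
20·60 + 0 - 45 = 1155 min
1155 = 0·1440 + 1155; 1155 = 19·60 + 15 → 19:15, same day
→ 2022-06-10 19:15 ZJN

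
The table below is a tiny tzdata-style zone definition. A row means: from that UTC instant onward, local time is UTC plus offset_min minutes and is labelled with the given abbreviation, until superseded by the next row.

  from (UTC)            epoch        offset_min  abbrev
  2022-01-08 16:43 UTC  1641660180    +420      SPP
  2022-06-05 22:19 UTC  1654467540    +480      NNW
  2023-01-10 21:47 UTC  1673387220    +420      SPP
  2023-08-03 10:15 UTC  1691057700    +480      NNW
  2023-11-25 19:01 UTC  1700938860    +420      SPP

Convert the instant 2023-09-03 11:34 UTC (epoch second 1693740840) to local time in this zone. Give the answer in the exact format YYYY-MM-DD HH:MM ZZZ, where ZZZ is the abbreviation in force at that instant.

Query: 2023-09-03 11:34 UTC
Rule 4/5 (NNW, +08:00): 2023-08-03 10:15 UTC ≤ query < 2023-11-25 19:01 UTC
11·60 + 34 + 480 = 1174 min
1174 = 0·1440 + 1174; 1174 = 19·60 + 34 → 19:34, same day
→ 2023-09-03 19:34 NNW

2023-09-03 19:34 NNW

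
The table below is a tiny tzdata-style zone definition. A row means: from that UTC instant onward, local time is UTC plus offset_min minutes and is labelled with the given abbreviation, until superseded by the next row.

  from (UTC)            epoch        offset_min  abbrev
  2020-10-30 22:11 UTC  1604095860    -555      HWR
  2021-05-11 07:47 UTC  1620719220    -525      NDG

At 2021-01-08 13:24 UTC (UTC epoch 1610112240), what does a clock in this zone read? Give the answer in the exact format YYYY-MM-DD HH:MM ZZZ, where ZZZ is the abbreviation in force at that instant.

2021-01-08 04:09 HWR

Query: 2021-01-08 13:24 UTC
Rule 1/2 (HWR, -09:15): 2020-10-30 22:11 UTC ≤ query < 2021-05-11 07:47 UTC
13·60 + 24 - 555 = 249 min
249 = 0·1440 + 249; 249 = 4·60 + 9 → 04:09, same day
→ 2021-01-08 04:09 HWR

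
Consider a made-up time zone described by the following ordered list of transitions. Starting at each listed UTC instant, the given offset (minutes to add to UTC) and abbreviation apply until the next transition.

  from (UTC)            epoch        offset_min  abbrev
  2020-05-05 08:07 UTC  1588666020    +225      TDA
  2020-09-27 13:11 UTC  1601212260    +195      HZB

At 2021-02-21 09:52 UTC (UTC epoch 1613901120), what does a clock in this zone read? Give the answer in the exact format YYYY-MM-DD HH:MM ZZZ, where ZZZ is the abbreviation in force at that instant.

2021-02-21 13:07 HZB

Query: 2021-02-21 09:52 UTC
Rule 2/2 (HZB, +03:15): 2020-09-27 13:11 UTC ≤ query < +∞
9·60 + 52 + 195 = 787 min
787 = 0·1440 + 787; 787 = 13·60 + 7 → 13:07, same day
→ 2021-02-21 13:07 HZB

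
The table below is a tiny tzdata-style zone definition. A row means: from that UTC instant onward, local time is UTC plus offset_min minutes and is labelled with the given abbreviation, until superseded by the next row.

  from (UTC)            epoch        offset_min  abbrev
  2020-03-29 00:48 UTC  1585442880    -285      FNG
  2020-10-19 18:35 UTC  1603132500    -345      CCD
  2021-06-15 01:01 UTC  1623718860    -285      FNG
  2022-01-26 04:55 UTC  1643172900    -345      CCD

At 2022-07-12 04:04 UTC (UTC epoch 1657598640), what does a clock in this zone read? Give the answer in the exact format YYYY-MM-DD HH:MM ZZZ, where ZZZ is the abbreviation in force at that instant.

Query: 2022-07-12 04:04 UTC
Rule 4/4 (CCD, -05:45): 2022-01-26 04:55 UTC ≤ query < +∞
4·60 + 4 - 345 = -101 min
-101 = -1·1440 + 1339; 1339 = 22·60 + 19 → 22:19, 2022-07-12 - 1 day = 2022-07-11
→ 2022-07-11 22:19 CCD

2022-07-11 22:19 CCD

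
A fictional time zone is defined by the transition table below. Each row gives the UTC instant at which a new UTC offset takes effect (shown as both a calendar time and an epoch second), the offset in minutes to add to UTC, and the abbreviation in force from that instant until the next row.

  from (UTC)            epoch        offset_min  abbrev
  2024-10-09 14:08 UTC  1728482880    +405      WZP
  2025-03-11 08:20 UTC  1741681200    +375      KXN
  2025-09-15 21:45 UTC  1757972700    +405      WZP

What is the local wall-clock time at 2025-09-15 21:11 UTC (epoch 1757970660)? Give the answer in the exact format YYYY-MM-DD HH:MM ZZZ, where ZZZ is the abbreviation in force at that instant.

2025-09-16 03:26 KXN

Query: 2025-09-15 21:11 UTC
Rule 2/3 (KXN, +06:15): 2025-03-11 08:20 UTC ≤ query < 2025-09-15 21:45 UTC
21·60 + 11 + 375 = 1646 min
1646 = 1·1440 + 206; 206 = 3·60 + 26 → 03:26, 2025-09-15 + 1 day = 2025-09-16
→ 2025-09-16 03:26 KXN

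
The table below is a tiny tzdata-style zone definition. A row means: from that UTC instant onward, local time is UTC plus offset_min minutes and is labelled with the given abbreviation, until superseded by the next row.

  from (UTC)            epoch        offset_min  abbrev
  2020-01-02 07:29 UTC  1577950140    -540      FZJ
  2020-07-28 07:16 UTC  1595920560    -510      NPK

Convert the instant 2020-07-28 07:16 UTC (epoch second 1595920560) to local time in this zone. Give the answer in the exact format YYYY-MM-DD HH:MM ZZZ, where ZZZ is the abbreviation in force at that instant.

2020-07-27 22:46 NPK

Query: 2020-07-28 07:16 UTC
Rule 2/2 (NPK, -08:30): 2020-07-28 07:16 UTC ≤ query < +∞
7·60 + 16 - 510 = -74 min
-74 = -1·1440 + 1366; 1366 = 22·60 + 46 → 22:46, 2020-07-28 - 1 day = 2020-07-27
→ 2020-07-27 22:46 NPK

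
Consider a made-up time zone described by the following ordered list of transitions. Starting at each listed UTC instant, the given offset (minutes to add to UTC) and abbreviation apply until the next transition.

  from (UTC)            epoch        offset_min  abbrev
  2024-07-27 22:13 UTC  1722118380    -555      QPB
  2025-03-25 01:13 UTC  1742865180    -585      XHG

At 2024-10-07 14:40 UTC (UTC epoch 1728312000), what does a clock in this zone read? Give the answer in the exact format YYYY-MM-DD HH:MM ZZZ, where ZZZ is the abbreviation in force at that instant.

Query: 2024-10-07 14:40 UTC
Rule 1/2 (QPB, -09:15): 2024-07-27 22:13 UTC ≤ query < 2025-03-25 01:13 UTC
14·60 + 40 - 555 = 325 min
325 = 0·1440 + 325; 325 = 5·60 + 25 → 05:25, same day
→ 2024-10-07 05:25 QPB

2024-10-07 05:25 QPB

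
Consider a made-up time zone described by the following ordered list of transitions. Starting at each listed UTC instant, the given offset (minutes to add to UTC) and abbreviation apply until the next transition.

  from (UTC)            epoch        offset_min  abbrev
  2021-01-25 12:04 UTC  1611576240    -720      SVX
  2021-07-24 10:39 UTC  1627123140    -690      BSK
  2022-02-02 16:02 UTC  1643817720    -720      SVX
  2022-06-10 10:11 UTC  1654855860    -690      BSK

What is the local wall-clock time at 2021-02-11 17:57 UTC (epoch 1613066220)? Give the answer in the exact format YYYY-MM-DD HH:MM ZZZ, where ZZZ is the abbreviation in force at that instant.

Query: 2021-02-11 17:57 UTC
Rule 1/4 (SVX, -12:00): 2021-01-25 12:04 UTC ≤ query < 2021-07-24 10:39 UTC
17·60 + 57 - 720 = 357 min
357 = 0·1440 + 357; 357 = 5·60 + 57 → 05:57, same day
→ 2021-02-11 05:57 SVX

2021-02-11 05:57 SVX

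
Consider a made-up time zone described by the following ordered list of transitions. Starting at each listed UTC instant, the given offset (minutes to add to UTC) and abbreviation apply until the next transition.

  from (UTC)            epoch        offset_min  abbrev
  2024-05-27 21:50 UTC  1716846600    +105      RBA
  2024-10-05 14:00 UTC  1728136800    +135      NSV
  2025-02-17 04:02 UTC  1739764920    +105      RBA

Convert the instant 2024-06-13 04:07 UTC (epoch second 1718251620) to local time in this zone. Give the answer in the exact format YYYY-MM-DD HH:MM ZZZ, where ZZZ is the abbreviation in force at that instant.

2024-06-13 05:52 RBA

Query: 2024-06-13 04:07 UTC
Rule 1/3 (RBA, +01:45): 2024-05-27 21:50 UTC ≤ query < 2024-10-05 14:00 UTC
4·60 + 7 + 105 = 352 min
352 = 0·1440 + 352; 352 = 5·60 + 52 → 05:52, same day
→ 2024-06-13 05:52 RBA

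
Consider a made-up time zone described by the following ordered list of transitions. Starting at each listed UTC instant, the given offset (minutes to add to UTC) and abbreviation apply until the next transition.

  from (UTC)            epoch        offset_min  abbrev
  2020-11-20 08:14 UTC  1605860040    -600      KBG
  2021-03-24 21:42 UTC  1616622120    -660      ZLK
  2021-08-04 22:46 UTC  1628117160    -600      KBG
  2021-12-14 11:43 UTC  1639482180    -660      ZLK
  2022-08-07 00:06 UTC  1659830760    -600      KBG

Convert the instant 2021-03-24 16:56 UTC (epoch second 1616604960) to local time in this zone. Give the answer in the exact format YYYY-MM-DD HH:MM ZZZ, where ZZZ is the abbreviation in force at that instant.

2021-03-24 06:56 KBG

Query: 2021-03-24 16:56 UTC
Rule 1/5 (KBG, -10:00): 2020-11-20 08:14 UTC ≤ query < 2021-03-24 21:42 UTC
16·60 + 56 - 600 = 416 min
416 = 0·1440 + 416; 416 = 6·60 + 56 → 06:56, same day
→ 2021-03-24 06:56 KBG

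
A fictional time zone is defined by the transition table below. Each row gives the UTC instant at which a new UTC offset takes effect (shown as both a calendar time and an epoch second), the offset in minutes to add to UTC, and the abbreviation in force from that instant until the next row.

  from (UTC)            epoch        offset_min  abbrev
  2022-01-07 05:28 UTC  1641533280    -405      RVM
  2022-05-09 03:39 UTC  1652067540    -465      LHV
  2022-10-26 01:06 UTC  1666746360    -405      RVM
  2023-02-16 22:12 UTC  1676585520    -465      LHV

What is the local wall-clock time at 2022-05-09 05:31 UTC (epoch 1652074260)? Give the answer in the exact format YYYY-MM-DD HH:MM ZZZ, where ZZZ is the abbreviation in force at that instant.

Query: 2022-05-09 05:31 UTC
Rule 2/4 (LHV, -07:45): 2022-05-09 03:39 UTC ≤ query < 2022-10-26 01:06 UTC
5·60 + 31 - 465 = -134 min
-134 = -1·1440 + 1306; 1306 = 21·60 + 46 → 21:46, 2022-05-09 - 1 day = 2022-05-08
→ 2022-05-08 21:46 LHV

2022-05-08 21:46 LHV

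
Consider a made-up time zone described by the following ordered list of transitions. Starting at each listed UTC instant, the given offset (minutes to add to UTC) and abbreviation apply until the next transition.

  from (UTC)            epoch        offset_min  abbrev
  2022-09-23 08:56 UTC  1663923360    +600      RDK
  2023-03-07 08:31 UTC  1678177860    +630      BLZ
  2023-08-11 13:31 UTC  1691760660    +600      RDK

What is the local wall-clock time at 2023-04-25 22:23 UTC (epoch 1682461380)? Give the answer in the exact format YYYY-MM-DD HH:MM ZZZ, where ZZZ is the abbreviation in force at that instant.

Query: 2023-04-25 22:23 UTC
Rule 2/3 (BLZ, +10:30): 2023-03-07 08:31 UTC ≤ query < 2023-08-11 13:31 UTC
22·60 + 23 + 630 = 1973 min
1973 = 1·1440 + 533; 533 = 8·60 + 53 → 08:53, 2023-04-25 + 1 day = 2023-04-26
→ 2023-04-26 08:53 BLZ

2023-04-26 08:53 BLZ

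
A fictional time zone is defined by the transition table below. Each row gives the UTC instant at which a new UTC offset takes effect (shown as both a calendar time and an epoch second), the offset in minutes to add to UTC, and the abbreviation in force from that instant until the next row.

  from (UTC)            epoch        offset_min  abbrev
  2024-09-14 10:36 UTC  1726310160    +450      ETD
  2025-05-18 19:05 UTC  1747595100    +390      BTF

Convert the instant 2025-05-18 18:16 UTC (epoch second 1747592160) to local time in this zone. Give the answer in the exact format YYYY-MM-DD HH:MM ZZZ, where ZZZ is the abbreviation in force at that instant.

Query: 2025-05-18 18:16 UTC
Rule 1/2 (ETD, +07:30): 2024-09-14 10:36 UTC ≤ query < 2025-05-18 19:05 UTC
18·60 + 16 + 450 = 1546 min
1546 = 1·1440 + 106; 106 = 1·60 + 46 → 01:46, 2025-05-18 + 1 day = 2025-05-19
→ 2025-05-19 01:46 ETD

2025-05-19 01:46 ETD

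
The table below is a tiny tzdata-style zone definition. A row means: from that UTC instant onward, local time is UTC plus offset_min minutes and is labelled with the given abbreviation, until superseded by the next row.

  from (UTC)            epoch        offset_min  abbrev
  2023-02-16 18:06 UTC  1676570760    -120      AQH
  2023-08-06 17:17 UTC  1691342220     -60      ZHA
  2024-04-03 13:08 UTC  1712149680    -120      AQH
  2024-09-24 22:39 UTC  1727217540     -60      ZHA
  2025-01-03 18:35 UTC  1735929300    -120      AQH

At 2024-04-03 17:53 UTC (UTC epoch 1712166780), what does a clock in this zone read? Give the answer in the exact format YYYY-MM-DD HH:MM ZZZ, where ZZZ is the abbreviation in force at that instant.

Query: 2024-04-03 17:53 UTC
Rule 3/5 (AQH, -02:00): 2024-04-03 13:08 UTC ≤ query < 2024-09-24 22:39 UTC
17·60 + 53 - 120 = 953 min
953 = 0·1440 + 953; 953 = 15·60 + 53 → 15:53, same day
→ 2024-04-03 15:53 AQH

2024-04-03 15:53 AQH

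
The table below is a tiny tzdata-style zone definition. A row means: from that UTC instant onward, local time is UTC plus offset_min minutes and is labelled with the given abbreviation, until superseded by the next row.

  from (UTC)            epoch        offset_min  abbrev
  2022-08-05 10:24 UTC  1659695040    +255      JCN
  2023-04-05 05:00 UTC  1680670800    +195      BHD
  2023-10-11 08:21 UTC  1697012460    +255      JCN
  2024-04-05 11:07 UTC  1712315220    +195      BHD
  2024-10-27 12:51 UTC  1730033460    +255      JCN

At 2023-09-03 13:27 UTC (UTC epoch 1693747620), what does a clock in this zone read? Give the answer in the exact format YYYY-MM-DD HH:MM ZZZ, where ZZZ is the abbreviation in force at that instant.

2023-09-03 16:42 BHD

Query: 2023-09-03 13:27 UTC
Rule 2/5 (BHD, +03:15): 2023-04-05 05:00 UTC ≤ query < 2023-10-11 08:21 UTC
13·60 + 27 + 195 = 1002 min
1002 = 0·1440 + 1002; 1002 = 16·60 + 42 → 16:42, same day
→ 2023-09-03 16:42 BHD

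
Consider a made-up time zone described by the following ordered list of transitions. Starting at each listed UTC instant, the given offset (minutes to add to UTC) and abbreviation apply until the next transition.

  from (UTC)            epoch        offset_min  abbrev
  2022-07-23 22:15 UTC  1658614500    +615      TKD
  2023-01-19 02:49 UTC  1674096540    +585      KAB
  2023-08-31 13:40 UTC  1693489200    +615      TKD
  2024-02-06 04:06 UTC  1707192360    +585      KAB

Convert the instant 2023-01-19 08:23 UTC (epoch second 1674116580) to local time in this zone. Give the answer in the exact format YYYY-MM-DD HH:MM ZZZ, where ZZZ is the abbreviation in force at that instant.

2023-01-19 18:08 KAB

Query: 2023-01-19 08:23 UTC
Rule 2/4 (KAB, +09:45): 2023-01-19 02:49 UTC ≤ query < 2023-08-31 13:40 UTC
8·60 + 23 + 585 = 1088 min
1088 = 0·1440 + 1088; 1088 = 18·60 + 8 → 18:08, same day
→ 2023-01-19 18:08 KAB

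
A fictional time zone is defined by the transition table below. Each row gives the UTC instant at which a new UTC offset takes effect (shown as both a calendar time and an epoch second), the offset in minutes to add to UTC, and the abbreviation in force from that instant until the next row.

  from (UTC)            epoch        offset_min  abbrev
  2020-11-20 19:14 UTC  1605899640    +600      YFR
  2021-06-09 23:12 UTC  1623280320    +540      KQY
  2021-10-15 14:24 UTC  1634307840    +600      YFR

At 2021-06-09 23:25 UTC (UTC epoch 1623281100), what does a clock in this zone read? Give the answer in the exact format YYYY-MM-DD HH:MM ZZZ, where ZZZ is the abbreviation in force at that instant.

Query: 2021-06-09 23:25 UTC
Rule 2/3 (KQY, +09:00): 2021-06-09 23:12 UTC ≤ query < 2021-10-15 14:24 UTC
23·60 + 25 + 540 = 1945 min
1945 = 1·1440 + 505; 505 = 8·60 + 25 → 08:25, 2021-06-09 + 1 day = 2021-06-10
→ 2021-06-10 08:25 KQY

2021-06-10 08:25 KQY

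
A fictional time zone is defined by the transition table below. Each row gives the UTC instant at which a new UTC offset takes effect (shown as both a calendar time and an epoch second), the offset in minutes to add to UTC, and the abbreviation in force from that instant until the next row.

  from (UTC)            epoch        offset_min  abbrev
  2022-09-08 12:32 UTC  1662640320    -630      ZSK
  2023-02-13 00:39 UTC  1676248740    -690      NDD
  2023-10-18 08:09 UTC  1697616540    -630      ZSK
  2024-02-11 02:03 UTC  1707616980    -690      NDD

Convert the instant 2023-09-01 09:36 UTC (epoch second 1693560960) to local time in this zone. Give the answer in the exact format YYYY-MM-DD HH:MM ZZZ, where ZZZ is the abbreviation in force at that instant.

Query: 2023-09-01 09:36 UTC
Rule 2/4 (NDD, -11:30): 2023-02-13 00:39 UTC ≤ query < 2023-10-18 08:09 UTC
9·60 + 36 - 690 = -114 min
-114 = -1·1440 + 1326; 1326 = 22·60 + 6 → 22:06, 2023-09-01 - 1 day = 2023-08-31
→ 2023-08-31 22:06 NDD

2023-08-31 22:06 NDD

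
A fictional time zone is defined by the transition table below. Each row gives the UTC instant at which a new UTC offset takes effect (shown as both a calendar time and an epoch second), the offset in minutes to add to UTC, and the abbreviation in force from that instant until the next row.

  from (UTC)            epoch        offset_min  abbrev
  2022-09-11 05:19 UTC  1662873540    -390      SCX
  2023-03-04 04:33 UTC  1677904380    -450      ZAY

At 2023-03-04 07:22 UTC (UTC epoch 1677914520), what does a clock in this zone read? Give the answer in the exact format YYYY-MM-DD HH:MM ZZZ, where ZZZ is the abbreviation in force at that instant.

2023-03-03 23:52 ZAY

Query: 2023-03-04 07:22 UTC
Rule 2/2 (ZAY, -07:30): 2023-03-04 04:33 UTC ≤ query < +∞
7·60 + 22 - 450 = -8 min
-8 = -1·1440 + 1432; 1432 = 23·60 + 52 → 23:52, 2023-03-04 - 1 day = 2023-03-03
→ 2023-03-03 23:52 ZAY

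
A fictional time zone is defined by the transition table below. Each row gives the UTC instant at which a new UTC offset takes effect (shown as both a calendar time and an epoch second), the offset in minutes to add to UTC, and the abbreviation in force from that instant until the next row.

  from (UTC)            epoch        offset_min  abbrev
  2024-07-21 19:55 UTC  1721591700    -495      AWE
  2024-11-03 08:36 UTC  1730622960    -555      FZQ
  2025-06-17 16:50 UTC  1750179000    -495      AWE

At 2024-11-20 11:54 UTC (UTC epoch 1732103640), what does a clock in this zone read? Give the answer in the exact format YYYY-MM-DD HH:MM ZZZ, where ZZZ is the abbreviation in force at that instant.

Query: 2024-11-20 11:54 UTC
Rule 2/3 (FZQ, -09:15): 2024-11-03 08:36 UTC ≤ query < 2025-06-17 16:50 UTC
11·60 + 54 - 555 = 159 min
159 = 0·1440 + 159; 159 = 2·60 + 39 → 02:39, same day
→ 2024-11-20 02:39 FZQ

2024-11-20 02:39 FZQ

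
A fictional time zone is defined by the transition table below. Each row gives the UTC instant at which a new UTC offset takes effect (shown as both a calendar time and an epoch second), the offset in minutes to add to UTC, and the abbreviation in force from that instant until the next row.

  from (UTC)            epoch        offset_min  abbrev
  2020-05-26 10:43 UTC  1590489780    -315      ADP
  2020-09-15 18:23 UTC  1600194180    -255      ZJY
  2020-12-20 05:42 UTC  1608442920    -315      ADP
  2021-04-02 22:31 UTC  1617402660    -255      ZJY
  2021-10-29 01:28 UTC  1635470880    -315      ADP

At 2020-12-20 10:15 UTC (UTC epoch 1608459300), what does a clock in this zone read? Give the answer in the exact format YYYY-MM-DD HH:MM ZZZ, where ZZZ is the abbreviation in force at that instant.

2020-12-20 05:00 ADP

Query: 2020-12-20 10:15 UTC
Rule 3/5 (ADP, -05:15): 2020-12-20 05:42 UTC ≤ query < 2021-04-02 22:31 UTC
10·60 + 15 - 315 = 300 min
300 = 0·1440 + 300; 300 = 5·60 + 0 → 05:00, same day
→ 2020-12-20 05:00 ADP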